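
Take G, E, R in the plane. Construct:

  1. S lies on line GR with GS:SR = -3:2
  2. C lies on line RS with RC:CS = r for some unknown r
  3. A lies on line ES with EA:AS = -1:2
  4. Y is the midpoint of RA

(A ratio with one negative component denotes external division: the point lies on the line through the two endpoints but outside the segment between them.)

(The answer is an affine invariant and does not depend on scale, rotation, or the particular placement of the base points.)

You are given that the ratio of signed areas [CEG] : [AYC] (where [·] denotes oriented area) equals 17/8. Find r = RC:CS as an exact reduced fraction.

Choose coordinates G = (0, 0), E = (1, 0), R = (0, 1).
1. S lies on line GR with GS:SR = -3:2 ⇒ S = (0, 3)
2. With RC:CS = r, write λ = r/(r+1) so C = R + λ·(S−R); C is affine-linear in λ
3. A lies on line ES with EA:AS = -1:2 ⇒ A = (2, -3)
4. Y is the midpoint of RA ⇒ Y = (1, -1)
Every point depending on C is an affine combination of C and λ-independent points, so each such coordinate is linear in λ; the λ² term in each signed area is a multiple of (S−R)×(S−R) = 0, so 2·[CEG] and 2·[AYC] are each linear in λ. Evaluating at λ=0 and λ=1:
  2·[CEG] = -2·λ − 1,   2·[AYC] = -2·λ
So [CEG]:[AYC] = (-2·λ − 1) / (-2·λ). Setting this equal to 17/8:
  -2·λ − 1 = 17/8·(-2·λ)  ⇒  λ = 4/9
Then r = λ/(1−λ) = (4/9)/(5/9) = 4/5. Check: with r = 4/5, C = (0, 17/9) and [CEG]:[AYC] = 17/8 as required.

r = 4/5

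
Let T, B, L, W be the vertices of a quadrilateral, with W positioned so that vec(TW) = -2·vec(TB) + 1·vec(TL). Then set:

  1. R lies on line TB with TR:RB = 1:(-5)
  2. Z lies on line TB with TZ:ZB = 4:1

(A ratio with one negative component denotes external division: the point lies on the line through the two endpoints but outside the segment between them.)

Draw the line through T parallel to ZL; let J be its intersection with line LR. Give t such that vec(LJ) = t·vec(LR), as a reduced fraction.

Choose coordinates T = (0, 0), B = (1, 0), L = (0, 1), W = (-2, 1).
1. R lies on line TB with TR:RB = 1:(-5) ⇒ R = (-1/4, 0)
2. Z lies on line TB with TZ:ZB = 4:1 ⇒ Z = (4/5, 0)
through T parallel to ZL: direction (-4/5, 1); meets LR at J = (-4/21, 5/21)
J = L + t·(R−L) with t = 16/21

t = 16/21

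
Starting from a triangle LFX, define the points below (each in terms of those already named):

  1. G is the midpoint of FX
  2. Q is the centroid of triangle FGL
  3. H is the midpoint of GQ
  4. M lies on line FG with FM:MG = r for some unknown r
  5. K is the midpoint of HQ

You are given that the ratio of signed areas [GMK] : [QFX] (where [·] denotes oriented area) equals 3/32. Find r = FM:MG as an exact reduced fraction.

r = -5

Choose coordinates L = (0, 0), F = (1, 0), X = (0, 1).
1. G is the midpoint of FX ⇒ G = (1/2, 1/2)
2. Q is the centroid of triangle FGL ⇒ Q = (1/2, 1/6)
3. H is the midpoint of GQ ⇒ H = (1/2, 1/3)
4. With FM:MG = r, write λ = r/(r+1) so M = F + λ·(G−F); M is affine-linear in λ
5. K is the midpoint of HQ ⇒ K = (1/2, 1/4)
Every point depending on M is an affine combination of M and λ-independent points, so each such coordinate is linear in λ; the λ² term in each signed area is a multiple of (G−F)×(G−F) = 0, so 2·[GMK] and 2·[QFX] are each linear in λ. Evaluating at λ=0 and λ=1:
  2·[GMK] = 1/8·λ − 1/8,   2·[QFX] = 1/3
So [GMK]:[QFX] = (1/8·λ − 1/8) / (1/3). Setting this equal to 3/32:
  1/8·λ − 1/8 = 3/32·(1/3)  ⇒  λ = 5/4
Then r = λ/(1−λ) = (5/4)/(-1/4) = -5. Check: with r = -5, M = (3/8, 5/8) and [GMK]:[QFX] = 3/32 as required.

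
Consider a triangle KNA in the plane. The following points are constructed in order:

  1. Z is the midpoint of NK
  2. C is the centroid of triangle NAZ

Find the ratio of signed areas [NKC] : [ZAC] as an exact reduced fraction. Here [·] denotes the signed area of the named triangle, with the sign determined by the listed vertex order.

Set K = (0, 0), N = (1, 0), A = (0, 1); any affine frame gives the same invariant.
1. Z is the midpoint of NK ⇒ Z = (1/2, 0)
2. C is the centroid of triangle NAZ ⇒ C = (1/2, 1/3)
2·[NKC] = -1/3, 2·[ZAC] = -1/6
[NKC]:[ZAC] = -1/3:-1/6 = 2

[NKC]:[ZAC] = 2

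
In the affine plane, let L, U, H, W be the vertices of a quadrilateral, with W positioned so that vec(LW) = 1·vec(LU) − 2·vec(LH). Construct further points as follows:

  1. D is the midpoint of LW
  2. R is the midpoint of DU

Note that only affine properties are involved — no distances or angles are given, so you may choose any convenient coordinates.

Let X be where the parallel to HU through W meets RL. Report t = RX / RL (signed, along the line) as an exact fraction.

Choose coordinates L = (0, 0), U = (1, 0), H = (0, 1), W = (1, -2).
1. D is the midpoint of LW ⇒ D = (1/2, -1)
2. R is the midpoint of DU ⇒ R = (3/4, -1/2)
through W parallel to HU: direction (1, -1); meets RL at X = (-3, 2)
X = R + t·(L−R) with t = 5

t = 5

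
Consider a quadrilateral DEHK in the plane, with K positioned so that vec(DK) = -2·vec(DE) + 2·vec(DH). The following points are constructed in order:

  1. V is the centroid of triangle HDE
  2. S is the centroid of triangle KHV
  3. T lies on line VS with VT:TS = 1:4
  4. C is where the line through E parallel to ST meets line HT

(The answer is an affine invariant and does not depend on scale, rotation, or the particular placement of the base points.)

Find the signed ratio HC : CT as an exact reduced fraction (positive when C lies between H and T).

HC:CT = 1/2

Choose coordinates D = (0, 0), E = (1, 0), H = (0, 1), K = (-2, 2).
1. V is the centroid of triangle HDE ⇒ V = (1/3, 1/3)
2. S is the centroid of triangle KHV ⇒ S = (-5/9, 10/9)
3. T lies on line VS with VT:TS = 1:4 ⇒ T = (7/45, 22/45)
4. C is where the line through E parallel to ST meets line HT ⇒ C = (7/135, 112/135)
C = H + t·(T−H) with t = 1/3, so HC:CT = t:(1−t) = 1/3:2/3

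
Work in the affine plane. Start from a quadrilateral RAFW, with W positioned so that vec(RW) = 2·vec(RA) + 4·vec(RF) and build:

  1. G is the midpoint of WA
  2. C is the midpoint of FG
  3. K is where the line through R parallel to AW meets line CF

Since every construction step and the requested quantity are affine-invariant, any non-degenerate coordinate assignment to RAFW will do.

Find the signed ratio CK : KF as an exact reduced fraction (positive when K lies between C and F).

CK:KF = 3/2

Work in coordinates with R = (0, 0), A = (1, 0), F = (0, 1), W = (2, 4).
1. G is the midpoint of WA ⇒ G = (3/2, 2)
2. C is the midpoint of FG ⇒ C = (3/4, 3/2)
3. K is where the line through R parallel to AW meets line CF ⇒ K = (3/10, 6/5)
K = C + t·(F−C) with t = 3/5, so CK:KF = t:(1−t) = 3/5:2/5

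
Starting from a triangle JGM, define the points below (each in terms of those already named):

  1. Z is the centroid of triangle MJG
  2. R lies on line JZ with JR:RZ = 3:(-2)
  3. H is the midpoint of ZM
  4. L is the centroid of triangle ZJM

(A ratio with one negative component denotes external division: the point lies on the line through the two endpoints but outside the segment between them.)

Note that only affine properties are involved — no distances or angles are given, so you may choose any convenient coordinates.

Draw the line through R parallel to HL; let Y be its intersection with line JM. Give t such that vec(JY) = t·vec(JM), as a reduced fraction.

Assign J = (0, 0), G = (1, 0), M = (0, 1) — the answer is frame-independent, so this choice is without loss of generality.
1. Z is the centroid of triangle MJG ⇒ Z = (1/3, 1/3)
2. R lies on line JZ with JR:RZ = 3:(-2) ⇒ R = (1, 1)
3. H is the midpoint of ZM ⇒ H = (1/6, 2/3)
4. L is the centroid of triangle ZJM ⇒ L = (1/9, 4/9)
through R parallel to HL: direction (-1/18, -2/9); meets JM at Y = (0, -3)
Y = J + t·(M−J) with t = -3

t = -3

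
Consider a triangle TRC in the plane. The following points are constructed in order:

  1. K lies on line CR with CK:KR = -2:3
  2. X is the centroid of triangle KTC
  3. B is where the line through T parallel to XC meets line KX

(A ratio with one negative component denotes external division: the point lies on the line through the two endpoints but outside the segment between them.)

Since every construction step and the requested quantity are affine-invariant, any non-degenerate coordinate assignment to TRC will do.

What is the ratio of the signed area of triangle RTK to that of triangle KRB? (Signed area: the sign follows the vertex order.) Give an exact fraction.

[RTK]:[KRB] = 3/2

Work in coordinates with T = (0, 0), R = (1, 0), C = (0, 1).
1. K lies on line CR with CK:KR = -2:3 ⇒ K = (-2, 3)
2. X is the centroid of triangle KTC ⇒ X = (-2/3, 4/3)
3. B is where the line through T parallel to XC meets line KX ⇒ B = (2/3, -1/3)
2·[RTK] = -3, 2·[KRB] = -2
[RTK]:[KRB] = -3:-2 = 3/2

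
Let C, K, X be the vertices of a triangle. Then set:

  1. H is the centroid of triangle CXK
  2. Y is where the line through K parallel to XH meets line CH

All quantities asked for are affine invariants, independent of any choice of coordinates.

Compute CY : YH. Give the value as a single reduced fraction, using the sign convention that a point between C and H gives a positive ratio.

CY:YH = -2

Set C = (0, 0), K = (1, 0), X = (0, 1); any affine frame gives the same invariant.
1. H is the centroid of triangle CXK ⇒ H = (1/3, 1/3)
2. Y is where the line through K parallel to XH meets line CH ⇒ Y = (2/3, 2/3)
Y = C + t·(H−C) with t = 2, so CY:YH = t:(1−t) = 2:-1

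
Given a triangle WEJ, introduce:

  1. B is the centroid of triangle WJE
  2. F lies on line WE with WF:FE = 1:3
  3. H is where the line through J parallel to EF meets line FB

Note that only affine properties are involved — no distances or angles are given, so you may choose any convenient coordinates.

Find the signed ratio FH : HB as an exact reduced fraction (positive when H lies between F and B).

FH:HB = -3/2

Assign W = (0, 0), E = (1, 0), J = (0, 1) — the answer is frame-independent, so this choice is without loss of generality.
1. B is the centroid of triangle WJE ⇒ B = (1/3, 1/3)
2. F lies on line WE with WF:FE = 1:3 ⇒ F = (1/4, 0)
3. H is where the line through J parallel to EF meets line FB ⇒ H = (1/2, 1)
H = F + t·(B−F) with t = 3, so FH:HB = t:(1−t) = 3:-2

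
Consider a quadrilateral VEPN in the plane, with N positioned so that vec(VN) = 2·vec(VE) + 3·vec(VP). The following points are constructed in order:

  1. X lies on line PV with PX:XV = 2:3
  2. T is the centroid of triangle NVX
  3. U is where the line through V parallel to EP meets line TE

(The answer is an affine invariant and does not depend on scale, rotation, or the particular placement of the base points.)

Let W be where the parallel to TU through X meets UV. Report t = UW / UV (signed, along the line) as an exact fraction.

Choose coordinates V = (0, 0), E = (1, 0), P = (0, 1), N = (2, 3).
1. X lies on line PV with PX:XV = 2:3 ⇒ X = (0, 3/5)
2. T is the centroid of triangle NVX ⇒ T = (2/3, 6/5)
3. U is where the line through V parallel to EP meets line TE ⇒ U = (18/13, -18/13)
through X parallel to TU: direction (28/39, -168/65); meets UV at W = (3/13, -3/13)
W = U + t·(V−U) with t = 5/6

t = 5/6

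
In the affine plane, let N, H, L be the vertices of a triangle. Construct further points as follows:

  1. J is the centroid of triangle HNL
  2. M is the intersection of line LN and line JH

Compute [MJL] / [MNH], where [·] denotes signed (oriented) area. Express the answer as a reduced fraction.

[MJL]:[MNH] = 1/3

Choose coordinates N = (0, 0), H = (1, 0), L = (0, 1).
1. J is the centroid of triangle HNL ⇒ J = (1/3, 1/3)
2. M is the intersection of line LN and line JH ⇒ M = (0, 1/2)
2·[MJL] = 1/6, 2·[MNH] = 1/2
[MJL]:[MNH] = 1/6:1/2 = 1/3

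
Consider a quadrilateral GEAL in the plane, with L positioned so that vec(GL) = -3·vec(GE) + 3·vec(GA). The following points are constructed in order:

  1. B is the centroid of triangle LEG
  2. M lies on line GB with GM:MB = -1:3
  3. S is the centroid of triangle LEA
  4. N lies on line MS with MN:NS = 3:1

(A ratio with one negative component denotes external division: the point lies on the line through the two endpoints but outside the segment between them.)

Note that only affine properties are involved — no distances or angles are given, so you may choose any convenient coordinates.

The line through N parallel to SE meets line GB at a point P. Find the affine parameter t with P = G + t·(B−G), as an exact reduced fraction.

Set G = (0, 0), E = (1, 0), A = (0, 1), L = (-3, 3); any affine frame gives the same invariant.
1. B is the centroid of triangle LEG ⇒ B = (-2/3, 1)
2. M lies on line GB with GM:MB = -1:3 ⇒ M = (1/3, -1/2)
3. S is the centroid of triangle LEA ⇒ S = (-2/3, 4/3)
4. N lies on line MS with MN:NS = 3:1 ⇒ N = (-5/12, 7/8)
through N parallel to SE: direction (5/3, -4/3); meets GB at P = (-65/84, 65/56)
P = G + t·(B−G) with t = 65/56

t = 65/56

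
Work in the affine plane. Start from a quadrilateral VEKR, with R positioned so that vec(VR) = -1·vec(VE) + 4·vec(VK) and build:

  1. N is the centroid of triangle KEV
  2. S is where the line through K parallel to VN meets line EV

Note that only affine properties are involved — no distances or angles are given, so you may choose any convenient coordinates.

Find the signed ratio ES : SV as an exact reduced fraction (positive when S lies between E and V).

ES:SV = -2

Work in coordinates with V = (0, 0), E = (1, 0), K = (0, 1), R = (-1, 4).
1. N is the centroid of triangle KEV ⇒ N = (1/3, 1/3)
2. S is where the line through K parallel to VN meets line EV ⇒ S = (-1, 0)
S = E + t·(V−E) with t = 2, so ES:SV = t:(1−t) = 2:-1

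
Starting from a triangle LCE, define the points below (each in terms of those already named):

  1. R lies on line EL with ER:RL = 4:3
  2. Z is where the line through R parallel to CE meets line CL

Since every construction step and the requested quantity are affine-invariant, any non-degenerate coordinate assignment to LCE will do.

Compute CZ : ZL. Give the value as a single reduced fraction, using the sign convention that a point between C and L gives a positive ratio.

CZ:ZL = 4/3

Work in coordinates with L = (0, 0), C = (1, 0), E = (0, 1).
1. R lies on line EL with ER:RL = 4:3 ⇒ R = (0, 3/7)
2. Z is where the line through R parallel to CE meets line CL ⇒ Z = (3/7, 0)
Z = C + t·(L−C) with t = 4/7, so CZ:ZL = t:(1−t) = 4/7:3/7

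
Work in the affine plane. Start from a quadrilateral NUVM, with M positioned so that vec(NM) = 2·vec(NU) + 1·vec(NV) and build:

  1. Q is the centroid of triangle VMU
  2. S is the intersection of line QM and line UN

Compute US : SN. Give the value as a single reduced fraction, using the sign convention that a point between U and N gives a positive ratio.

US:SN = -2

Assign N = (0, 0), U = (1, 0), V = (0, 1), M = (2, 1) — the answer is frame-independent, so this choice is without loss of generality.
1. Q is the centroid of triangle VMU ⇒ Q = (1, 2/3)
2. S is the intersection of line QM and line UN ⇒ S = (-1, 0)
S = U + t·(N−U) with t = 2, so US:SN = t:(1−t) = 2:-1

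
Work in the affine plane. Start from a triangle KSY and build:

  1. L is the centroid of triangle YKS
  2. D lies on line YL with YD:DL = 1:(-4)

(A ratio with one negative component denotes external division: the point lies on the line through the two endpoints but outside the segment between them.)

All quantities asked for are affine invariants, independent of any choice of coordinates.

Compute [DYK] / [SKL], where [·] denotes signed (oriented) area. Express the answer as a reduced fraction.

Work in coordinates with K = (0, 0), S = (1, 0), Y = (0, 1).
1. L is the centroid of triangle YKS ⇒ L = (1/3, 1/3)
2. D lies on line YL with YD:DL = 1:(-4) ⇒ D = (-1/9, 11/9)
2·[DYK] = -1/9, 2·[SKL] = -1/3
[DYK]:[SKL] = -1/9:-1/3 = 1/3

[DYK]:[SKL] = 1/3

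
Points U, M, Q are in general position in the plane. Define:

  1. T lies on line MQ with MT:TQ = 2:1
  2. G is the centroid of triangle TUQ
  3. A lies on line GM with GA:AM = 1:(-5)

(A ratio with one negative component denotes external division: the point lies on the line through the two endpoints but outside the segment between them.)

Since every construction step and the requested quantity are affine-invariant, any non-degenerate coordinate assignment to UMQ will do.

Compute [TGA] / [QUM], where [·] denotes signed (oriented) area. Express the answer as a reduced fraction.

[TGA]:[QUM] = -1/18

Set U = (0, 0), M = (1, 0), Q = (0, 1); any affine frame gives the same invariant.
1. T lies on line MQ with MT:TQ = 2:1 ⇒ T = (1/3, 2/3)
2. G is the centroid of triangle TUQ ⇒ G = (1/9, 5/9)
3. A lies on line GM with GA:AM = 1:(-5) ⇒ A = (-1/9, 25/36)
2·[TGA] = -1/18, 2·[QUM] = 1
[TGA]:[QUM] = -1/18:1 = -1/18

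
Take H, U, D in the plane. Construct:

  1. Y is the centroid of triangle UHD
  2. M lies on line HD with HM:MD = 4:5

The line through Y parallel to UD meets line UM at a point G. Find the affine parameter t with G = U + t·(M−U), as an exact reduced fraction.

Choose coordinates H = (0, 0), U = (1, 0), D = (0, 1).
1. Y is the centroid of triangle UHD ⇒ Y = (1/3, 1/3)
2. M lies on line HD with HM:MD = 4:5 ⇒ M = (0, 4/9)
through Y parallel to UD: direction (-1, 1); meets UM at G = (2/5, 4/15)
G = U + t·(M−U) with t = 3/5

t = 3/5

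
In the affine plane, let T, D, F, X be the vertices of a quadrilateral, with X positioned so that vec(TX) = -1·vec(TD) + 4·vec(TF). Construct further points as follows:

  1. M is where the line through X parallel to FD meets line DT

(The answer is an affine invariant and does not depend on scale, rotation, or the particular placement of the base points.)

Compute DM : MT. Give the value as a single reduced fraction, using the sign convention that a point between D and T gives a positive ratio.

Assign T = (0, 0), D = (1, 0), F = (0, 1), X = (-1, 4) — the answer is frame-independent, so this choice is without loss of generality.
1. M is where the line through X parallel to FD meets line DT ⇒ M = (3, 0)
M = D + t·(T−D) with t = -2, so DM:MT = t:(1−t) = -2:3

DM:MT = -2/3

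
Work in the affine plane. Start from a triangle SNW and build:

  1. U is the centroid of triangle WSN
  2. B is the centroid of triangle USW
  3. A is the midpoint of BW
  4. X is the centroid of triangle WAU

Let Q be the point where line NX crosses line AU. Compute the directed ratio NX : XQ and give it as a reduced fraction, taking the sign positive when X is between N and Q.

Work in coordinates with S = (0, 0), N = (1, 0), W = (0, 1).
1. U is the centroid of triangle WSN ⇒ U = (1/3, 1/3)
2. B is the centroid of triangle USW ⇒ B = (1/9, 4/9)
3. A is the midpoint of BW ⇒ A = (1/18, 13/18)
4. X is the centroid of triangle WAU ⇒ X = (7/54, 37/54)
line NX meets AU at Q = (1/48, 37/48)
X = N + t·(Q−N) with t = 8/9, so NX:XQ = 8/9:1/9

NX:XQ = 8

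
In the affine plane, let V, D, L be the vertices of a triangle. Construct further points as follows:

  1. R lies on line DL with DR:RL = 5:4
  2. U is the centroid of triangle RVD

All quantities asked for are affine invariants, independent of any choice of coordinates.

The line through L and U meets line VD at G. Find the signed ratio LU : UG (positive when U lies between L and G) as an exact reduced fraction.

LU:UG = 22/5

Choose coordinates V = (0, 0), D = (1, 0), L = (0, 1).
1. R lies on line DL with DR:RL = 5:4 ⇒ R = (4/9, 5/9)
2. U is the centroid of triangle RVD ⇒ U = (13/27, 5/27)
line LU meets VD at G = (13/22, 0)
U = L + t·(G−L) with t = 22/27, so LU:UG = 22/27:5/27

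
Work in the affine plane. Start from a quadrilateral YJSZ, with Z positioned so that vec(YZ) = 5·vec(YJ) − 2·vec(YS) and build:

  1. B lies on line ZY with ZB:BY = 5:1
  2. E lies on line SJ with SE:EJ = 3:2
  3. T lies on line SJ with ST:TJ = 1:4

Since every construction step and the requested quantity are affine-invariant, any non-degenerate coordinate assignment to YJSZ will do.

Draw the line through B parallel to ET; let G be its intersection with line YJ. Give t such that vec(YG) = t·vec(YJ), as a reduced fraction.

t = 1/2

Assign Y = (0, 0), J = (1, 0), S = (0, 1), Z = (5, -2) — the answer is frame-independent, so this choice is without loss of generality.
1. B lies on line ZY with ZB:BY = 5:1 ⇒ B = (5/6, -1/3)
2. E lies on line SJ with SE:EJ = 3:2 ⇒ E = (3/5, 2/5)
3. T lies on line SJ with ST:TJ = 1:4 ⇒ T = (1/5, 4/5)
through B parallel to ET: direction (-2/5, 2/5); meets YJ at G = (1/2, 0)
G = Y + t·(J−Y) with t = 1/2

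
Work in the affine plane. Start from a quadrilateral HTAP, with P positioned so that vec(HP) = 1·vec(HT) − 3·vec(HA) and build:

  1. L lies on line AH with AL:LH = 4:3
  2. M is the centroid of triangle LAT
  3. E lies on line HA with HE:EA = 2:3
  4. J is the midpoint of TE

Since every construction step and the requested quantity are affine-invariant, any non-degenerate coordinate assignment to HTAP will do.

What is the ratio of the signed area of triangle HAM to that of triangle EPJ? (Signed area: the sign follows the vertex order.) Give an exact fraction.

Choose coordinates H = (0, 0), T = (1, 0), A = (0, 1), P = (1, -3).
1. L lies on line AH with AL:LH = 4:3 ⇒ L = (0, 3/7)
2. M is the centroid of triangle LAT ⇒ M = (1/3, 10/21)
3. E lies on line HA with HE:EA = 2:3 ⇒ E = (0, 2/5)
4. J is the midpoint of TE ⇒ J = (1/2, 1/5)
2·[HAM] = -1/3, 2·[EPJ] = 3/2
[HAM]:[EPJ] = -1/3:3/2 = -2/9

[HAM]:[EPJ] = -2/9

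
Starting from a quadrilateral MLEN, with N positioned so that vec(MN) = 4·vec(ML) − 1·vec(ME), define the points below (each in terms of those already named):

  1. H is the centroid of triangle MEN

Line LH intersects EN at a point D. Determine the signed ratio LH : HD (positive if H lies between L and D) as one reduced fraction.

LH:HD = 1/2

Work in coordinates with M = (0, 0), L = (1, 0), E = (0, 1), N = (4, -1).
1. H is the centroid of triangle MEN ⇒ H = (4/3, 0)
line LH meets EN at D = (2, 0)
H = L + t·(D−L) with t = 1/3, so LH:HD = 1/3:2/3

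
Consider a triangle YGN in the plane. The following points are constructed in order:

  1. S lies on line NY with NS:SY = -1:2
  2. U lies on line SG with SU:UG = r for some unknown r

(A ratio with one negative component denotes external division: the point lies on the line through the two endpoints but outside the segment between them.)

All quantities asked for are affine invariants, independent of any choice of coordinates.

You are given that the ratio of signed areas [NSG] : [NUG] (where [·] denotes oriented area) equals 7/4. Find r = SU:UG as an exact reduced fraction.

r = 3/4

Work in coordinates with Y = (0, 0), G = (1, 0), N = (0, 1).
1. S lies on line NY with NS:SY = -1:2 ⇒ S = (0, 2)
2. With SU:UG = r, write λ = r/(r+1) so U = S + λ·(G−S); U is affine-linear in λ
Every point depending on U is an affine combination of U and λ-independent points, so each such coordinate is linear in λ; the λ² term in each signed area is a multiple of (G−S)×(G−S) = 0, so 2·[NSG] and 2·[NUG] are each linear in λ. Evaluating at λ=0 and λ=1:
  2·[NSG] = -1,   2·[NUG] = λ − 1
So [NSG]:[NUG] = (-1) / (λ − 1). Setting this equal to 7/4:
  -1 = 7/4·(λ − 1)  ⇒  λ = 3/7
Then r = λ/(1−λ) = (3/7)/(4/7) = 3/4. Check: with r = 3/4, U = (3/7, 8/7) and [NSG]:[NUG] = 7/4 as required.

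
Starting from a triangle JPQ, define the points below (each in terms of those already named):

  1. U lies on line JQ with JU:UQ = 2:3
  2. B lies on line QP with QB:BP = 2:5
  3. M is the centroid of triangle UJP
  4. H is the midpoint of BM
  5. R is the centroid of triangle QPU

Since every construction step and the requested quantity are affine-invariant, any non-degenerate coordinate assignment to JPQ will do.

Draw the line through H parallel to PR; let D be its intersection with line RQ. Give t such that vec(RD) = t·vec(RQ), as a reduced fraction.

Work in coordinates with J = (0, 0), P = (1, 0), Q = (0, 1).
1. U lies on line JQ with JU:UQ = 2:3 ⇒ U = (0, 2/5)
2. B lies on line QP with QB:BP = 2:5 ⇒ B = (2/7, 5/7)
3. M is the centroid of triangle UJP ⇒ M = (1/3, 2/15)
4. H is the midpoint of BM ⇒ H = (13/42, 89/210)
5. R is the centroid of triangle QPU ⇒ R = (1/3, 7/15)
through H parallel to PR: direction (-2/3, 7/15); meets RQ at D = (151/378, 341/945)
D = R + t·(Q−R) with t = -25/126

t = -25/126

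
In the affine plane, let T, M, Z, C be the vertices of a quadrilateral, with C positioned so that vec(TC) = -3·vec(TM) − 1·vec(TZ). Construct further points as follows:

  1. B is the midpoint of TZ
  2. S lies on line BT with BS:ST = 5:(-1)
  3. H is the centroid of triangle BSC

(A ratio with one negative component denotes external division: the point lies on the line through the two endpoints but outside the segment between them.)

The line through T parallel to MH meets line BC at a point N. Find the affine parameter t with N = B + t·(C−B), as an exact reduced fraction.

Assign T = (0, 0), M = (1, 0), Z = (0, 1), C = (-3, -1) — the answer is frame-independent, so this choice is without loss of generality.
1. B is the midpoint of TZ ⇒ B = (0, 1/2)
2. S lies on line BT with BS:ST = 5:(-1) ⇒ S = (0, -1/8)
3. H is the centroid of triangle BSC ⇒ H = (-1, -5/24)
through T parallel to MH: direction (-2, -5/24); meets BC at N = (-24/19, -5/38)
N = B + t·(C−B) with t = 8/19

t = 8/19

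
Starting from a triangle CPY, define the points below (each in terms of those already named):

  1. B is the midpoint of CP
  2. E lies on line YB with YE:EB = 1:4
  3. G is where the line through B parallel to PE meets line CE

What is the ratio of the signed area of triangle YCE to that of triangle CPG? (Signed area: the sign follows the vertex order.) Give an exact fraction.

[YCE]:[CPG] = 1/4

Choose coordinates C = (0, 0), P = (1, 0), Y = (0, 1).
1. B is the midpoint of CP ⇒ B = (1/2, 0)
2. E lies on line YB with YE:EB = 1:4 ⇒ E = (1/10, 4/5)
3. G is where the line through B parallel to PE meets line CE ⇒ G = (1/20, 2/5)
2·[YCE] = 1/10, 2·[CPG] = 2/5
[YCE]:[CPG] = 1/10:2/5 = 1/4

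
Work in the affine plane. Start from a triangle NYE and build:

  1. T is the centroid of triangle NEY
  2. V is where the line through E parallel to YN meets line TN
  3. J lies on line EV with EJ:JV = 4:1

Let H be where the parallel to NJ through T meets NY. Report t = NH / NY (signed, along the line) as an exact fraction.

t = 1/15

Set N = (0, 0), Y = (1, 0), E = (0, 1); any affine frame gives the same invariant.
1. T is the centroid of triangle NEY ⇒ T = (1/3, 1/3)
2. V is where the line through E parallel to YN meets line TN ⇒ V = (1, 1)
3. J lies on line EV with EJ:JV = 4:1 ⇒ J = (4/5, 1)
through T parallel to NJ: direction (4/5, 1); meets NY at H = (1/15, 0)
H = N + t·(Y−N) with t = 1/15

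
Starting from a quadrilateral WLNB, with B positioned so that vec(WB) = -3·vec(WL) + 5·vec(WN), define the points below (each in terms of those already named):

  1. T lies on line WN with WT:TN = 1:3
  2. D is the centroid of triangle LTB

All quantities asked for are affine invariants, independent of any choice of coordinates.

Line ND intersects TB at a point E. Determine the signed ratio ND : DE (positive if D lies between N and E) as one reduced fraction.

Set W = (0, 0), L = (1, 0), N = (0, 1), B = (-3, 5); any affine frame gives the same invariant.
1. T lies on line WN with WT:TN = 1:3 ⇒ T = (0, 1/4)
2. D is the centroid of triangle LTB ⇒ D = (-2/3, 7/4)
line ND meets TB at E = (-18/11, 125/44)
D = N + t·(E−N) with t = 11/27, so ND:DE = 11/27:16/27

ND:DE = 11/16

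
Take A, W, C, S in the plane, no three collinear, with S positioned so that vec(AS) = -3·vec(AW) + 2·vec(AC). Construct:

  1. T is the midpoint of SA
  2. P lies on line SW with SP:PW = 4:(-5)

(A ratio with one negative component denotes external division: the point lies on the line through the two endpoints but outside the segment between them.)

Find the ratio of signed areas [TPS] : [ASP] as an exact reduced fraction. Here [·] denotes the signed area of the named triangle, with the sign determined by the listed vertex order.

Choose coordinates A = (0, 0), W = (1, 0), C = (0, 1), S = (-3, 2).
1. T is the midpoint of SA ⇒ T = (-3/2, 1)
2. P lies on line SW with SP:PW = 4:(-5) ⇒ P = (-19, 10)
2·[TPS] = -4, 2·[ASP] = 8
[TPS]:[ASP] = -4:8 = -1/2

[TPS]:[ASP] = -1/2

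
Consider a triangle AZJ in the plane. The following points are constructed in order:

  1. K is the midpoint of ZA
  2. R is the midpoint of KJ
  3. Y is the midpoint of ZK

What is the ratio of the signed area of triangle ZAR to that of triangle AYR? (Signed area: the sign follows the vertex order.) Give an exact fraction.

Assign A = (0, 0), Z = (1, 0), J = (0, 1) — the answer is frame-independent, so this choice is without loss of generality.
1. K is the midpoint of ZA ⇒ K = (1/2, 0)
2. R is the midpoint of KJ ⇒ R = (1/4, 1/2)
3. Y is the midpoint of ZK ⇒ Y = (3/4, 0)
2·[ZAR] = -1/2, 2·[AYR] = 3/8
[ZAR]:[AYR] = -1/2:3/8 = -4/3

[ZAR]:[AYR] = -4/3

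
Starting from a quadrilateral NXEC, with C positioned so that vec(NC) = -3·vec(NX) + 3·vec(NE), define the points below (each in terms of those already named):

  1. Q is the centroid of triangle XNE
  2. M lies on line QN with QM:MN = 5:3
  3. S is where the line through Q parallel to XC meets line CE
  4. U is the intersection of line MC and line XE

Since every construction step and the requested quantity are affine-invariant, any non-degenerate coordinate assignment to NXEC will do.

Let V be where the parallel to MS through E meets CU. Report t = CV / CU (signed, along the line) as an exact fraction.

t = -3/8

Set N = (0, 0), X = (1, 0), E = (0, 1), C = (-3, 3); any affine frame gives the same invariant.
1. Q is the centroid of triangle XNE ⇒ Q = (1/3, 1/3)
2. M lies on line QN with QM:MN = 5:3 ⇒ M = (1/8, 1/8)
3. S is where the line through Q parallel to XC meets line CE ⇒ S = (-5, 13/3)
4. U is the intersection of line MC and line XE ⇒ U = (19/2, -17/2)
through E parallel to MS: direction (-41/8, 101/24); meets CU at V = (-123/16, 117/16)
V = C + t·(U−C) with t = -3/8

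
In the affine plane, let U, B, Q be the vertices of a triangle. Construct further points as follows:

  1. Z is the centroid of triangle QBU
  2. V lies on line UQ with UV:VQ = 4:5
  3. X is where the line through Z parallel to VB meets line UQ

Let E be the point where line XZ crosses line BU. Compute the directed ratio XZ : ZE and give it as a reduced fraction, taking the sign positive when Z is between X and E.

Set U = (0, 0), B = (1, 0), Q = (0, 1); any affine frame gives the same invariant.
1. Z is the centroid of triangle QBU ⇒ Z = (1/3, 1/3)
2. V lies on line UQ with UV:VQ = 4:5 ⇒ V = (0, 4/9)
3. X is where the line through Z parallel to VB meets line UQ ⇒ X = (0, 13/27)
line XZ meets BU at E = (13/12, 0)
Z = X + t·(E−X) with t = 4/13, so XZ:ZE = 4/13:9/13

XZ:ZE = 4/9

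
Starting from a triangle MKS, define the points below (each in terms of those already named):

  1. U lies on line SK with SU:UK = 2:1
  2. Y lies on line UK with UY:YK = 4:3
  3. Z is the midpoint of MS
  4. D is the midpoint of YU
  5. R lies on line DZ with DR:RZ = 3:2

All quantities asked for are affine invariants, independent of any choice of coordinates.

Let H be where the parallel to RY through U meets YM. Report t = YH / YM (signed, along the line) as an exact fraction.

t = -6/31

Work in coordinates with M = (0, 0), K = (1, 0), S = (0, 1).
1. U lies on line SK with SU:UK = 2:1 ⇒ U = (2/3, 1/3)
2. Y lies on line UK with UY:YK = 4:3 ⇒ Y = (6/7, 1/7)
3. Z is the midpoint of MS ⇒ Z = (0, 1/2)
4. D is the midpoint of YU ⇒ D = (16/21, 5/21)
5. R lies on line DZ with DR:RZ = 3:2 ⇒ R = (32/105, 83/210)
through U parallel to RY: direction (58/105, -53/210); meets YM at H = (222/217, 37/217)
H = Y + t·(M−Y) with t = -6/31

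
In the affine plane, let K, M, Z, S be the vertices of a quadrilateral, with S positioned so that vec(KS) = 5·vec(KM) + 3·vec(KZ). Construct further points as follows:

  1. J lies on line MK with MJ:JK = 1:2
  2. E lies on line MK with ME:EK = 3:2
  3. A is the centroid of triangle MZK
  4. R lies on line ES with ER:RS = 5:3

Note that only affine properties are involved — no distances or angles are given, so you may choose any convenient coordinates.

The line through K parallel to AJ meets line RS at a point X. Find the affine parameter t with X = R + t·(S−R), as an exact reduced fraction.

t = -103/57

Work in coordinates with K = (0, 0), M = (1, 0), Z = (0, 1), S = (5, 3).
1. J lies on line MK with MJ:JK = 1:2 ⇒ J = (2/3, 0)
2. E lies on line MK with ME:EK = 3:2 ⇒ E = (2/5, 0)
3. A is the centroid of triangle MZK ⇒ A = (1/3, 1/3)
4. R lies on line ES with ER:RS = 5:3 ⇒ R = (131/40, 15/8)
through K parallel to AJ: direction (1/3, -1/3); meets RS at X = (3/19, -3/19)
X = R + t·(S−R) with t = -103/57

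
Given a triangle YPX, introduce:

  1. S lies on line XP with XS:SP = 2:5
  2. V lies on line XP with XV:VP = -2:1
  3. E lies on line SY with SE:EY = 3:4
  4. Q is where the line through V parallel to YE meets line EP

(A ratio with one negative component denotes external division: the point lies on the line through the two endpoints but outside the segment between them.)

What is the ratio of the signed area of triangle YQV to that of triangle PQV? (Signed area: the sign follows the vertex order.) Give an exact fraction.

Work in coordinates with Y = (0, 0), P = (1, 0), X = (0, 1).
1. S lies on line XP with XS:SP = 2:5 ⇒ S = (2/7, 5/7)
2. V lies on line XP with XV:VP = -2:1 ⇒ V = (2, -1)
3. E lies on line SY with SE:EY = 3:4 ⇒ E = (8/49, 20/49)
4. Q is where the line through V parallel to YE meets line EP ⇒ Q = (76/35, -4/7)
2·[YQV] = -36/35, 2·[PQV] = -3/5
[YQV]:[PQV] = -36/35:-3/5 = 12/7

[YQV]:[PQV] = 12/7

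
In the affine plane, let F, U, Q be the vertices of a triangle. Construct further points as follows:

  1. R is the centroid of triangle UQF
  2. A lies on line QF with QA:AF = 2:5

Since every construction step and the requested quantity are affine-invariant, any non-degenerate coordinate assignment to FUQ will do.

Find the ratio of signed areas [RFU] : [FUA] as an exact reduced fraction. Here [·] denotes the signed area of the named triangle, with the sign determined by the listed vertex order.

Choose coordinates F = (0, 0), U = (1, 0), Q = (0, 1).
1. R is the centroid of triangle UQF ⇒ R = (1/3, 1/3)
2. A lies on line QF with QA:AF = 2:5 ⇒ A = (0, 5/7)
2·[RFU] = 1/3, 2·[FUA] = 5/7
[RFU]:[FUA] = 1/3:5/7 = 7/15

[RFU]:[FUA] = 7/15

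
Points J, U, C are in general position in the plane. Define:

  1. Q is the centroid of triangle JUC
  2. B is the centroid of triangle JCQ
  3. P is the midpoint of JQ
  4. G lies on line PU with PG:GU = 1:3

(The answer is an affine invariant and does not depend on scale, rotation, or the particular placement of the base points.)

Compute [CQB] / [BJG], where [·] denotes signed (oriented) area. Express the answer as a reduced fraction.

[CQB]:[BJG] = -8/11

Assign J = (0, 0), U = (1, 0), C = (0, 1) — the answer is frame-independent, so this choice is without loss of generality.
1. Q is the centroid of triangle JUC ⇒ Q = (1/3, 1/3)
2. B is the centroid of triangle JCQ ⇒ B = (1/9, 4/9)
3. P is the midpoint of JQ ⇒ P = (1/6, 1/6)
4. G lies on line PU with PG:GU = 1:3 ⇒ G = (3/8, 1/8)
2·[CQB] = -1/9, 2·[BJG] = 11/72
[CQB]:[BJG] = -1/9:11/72 = -8/11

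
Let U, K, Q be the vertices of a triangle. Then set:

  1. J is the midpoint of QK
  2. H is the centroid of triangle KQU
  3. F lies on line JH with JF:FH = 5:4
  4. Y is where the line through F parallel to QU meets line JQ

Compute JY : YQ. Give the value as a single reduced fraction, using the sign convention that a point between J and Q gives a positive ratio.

Work in coordinates with U = (0, 0), K = (1, 0), Q = (0, 1).
1. J is the midpoint of QK ⇒ J = (1/2, 1/2)
2. H is the centroid of triangle KQU ⇒ H = (1/3, 1/3)
3. F lies on line JH with JF:FH = 5:4 ⇒ F = (11/27, 11/27)
4. Y is where the line through F parallel to QU meets line JQ ⇒ Y = (11/27, 16/27)
Y = J + t·(Q−J) with t = 5/27, so JY:YQ = t:(1−t) = 5/27:22/27

JY:YQ = 5/22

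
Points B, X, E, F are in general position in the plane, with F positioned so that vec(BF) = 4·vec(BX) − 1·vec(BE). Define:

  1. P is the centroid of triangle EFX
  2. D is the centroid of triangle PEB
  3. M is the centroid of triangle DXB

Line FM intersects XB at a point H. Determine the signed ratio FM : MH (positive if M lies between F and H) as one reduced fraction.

FM:MH = -10

Set B = (0, 0), X = (1, 0), E = (0, 1), F = (4, -1); any affine frame gives the same invariant.
1. P is the centroid of triangle EFX ⇒ P = (5/3, 0)
2. D is the centroid of triangle PEB ⇒ D = (5/9, 1/3)
3. M is the centroid of triangle DXB ⇒ M = (14/27, 1/9)
line FM meets XB at H = (13/15, 0)
M = F + t·(H−F) with t = 10/9, so FM:MH = 10/9:-1/9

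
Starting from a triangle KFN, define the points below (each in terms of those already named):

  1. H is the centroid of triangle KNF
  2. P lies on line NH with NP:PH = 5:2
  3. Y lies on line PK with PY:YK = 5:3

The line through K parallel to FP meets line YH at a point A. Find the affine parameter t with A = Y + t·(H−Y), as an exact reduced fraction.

t = -11/13

Choose coordinates K = (0, 0), F = (1, 0), N = (0, 1).
1. H is the centroid of triangle KNF ⇒ H = (1/3, 1/3)
2. P lies on line NH with NP:PH = 5:2 ⇒ P = (5/21, 11/21)
3. Y lies on line PK with PY:YK = 5:3 ⇒ Y = (5/56, 11/56)
through K parallel to FP: direction (-16/21, 11/21); meets YH at A = (-32/273, 22/273)
A = Y + t·(H−Y) with t = -11/13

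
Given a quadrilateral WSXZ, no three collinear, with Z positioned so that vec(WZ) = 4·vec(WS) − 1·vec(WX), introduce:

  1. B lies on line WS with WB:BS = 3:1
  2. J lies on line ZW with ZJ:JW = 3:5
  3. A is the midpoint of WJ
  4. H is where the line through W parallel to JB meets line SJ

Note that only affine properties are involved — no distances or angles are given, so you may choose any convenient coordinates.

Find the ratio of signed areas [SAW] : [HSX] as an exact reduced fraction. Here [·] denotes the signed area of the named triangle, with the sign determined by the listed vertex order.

Set W = (0, 0), S = (1, 0), X = (0, 1), Z = (4, -1); any affine frame gives the same invariant.
1. B lies on line WS with WB:BS = 3:1 ⇒ B = (3/4, 0)
2. J lies on line ZW with ZJ:JW = 3:5 ⇒ J = (5/2, -5/8)
3. A is the midpoint of WJ ⇒ A = (5/4, -5/16)
4. H is where the line through W parallel to JB meets line SJ ⇒ H = (7, -5/2)
2·[SAW] = -5/16, 2·[HSX] = -7/2
[SAW]:[HSX] = -5/16:-7/2 = 5/56

[SAW]:[HSX] = 5/56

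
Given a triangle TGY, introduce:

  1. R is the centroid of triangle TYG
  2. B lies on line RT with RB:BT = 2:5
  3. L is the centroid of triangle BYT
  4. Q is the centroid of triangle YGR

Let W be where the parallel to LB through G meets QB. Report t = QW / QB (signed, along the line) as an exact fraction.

t = -5/13

Assign T = (0, 0), G = (1, 0), Y = (0, 1) — the answer is frame-independent, so this choice is without loss of generality.
1. R is the centroid of triangle TYG ⇒ R = (1/3, 1/3)
2. B lies on line RT with RB:BT = 2:5 ⇒ B = (5/21, 5/21)
3. L is the centroid of triangle BYT ⇒ L = (5/63, 26/63)
4. Q is the centroid of triangle YGR ⇒ Q = (4/9, 4/9)
through G parallel to LB: direction (10/63, -11/63); meets QB at W = (11/21, 11/21)
W = Q + t·(B−Q) with t = -5/13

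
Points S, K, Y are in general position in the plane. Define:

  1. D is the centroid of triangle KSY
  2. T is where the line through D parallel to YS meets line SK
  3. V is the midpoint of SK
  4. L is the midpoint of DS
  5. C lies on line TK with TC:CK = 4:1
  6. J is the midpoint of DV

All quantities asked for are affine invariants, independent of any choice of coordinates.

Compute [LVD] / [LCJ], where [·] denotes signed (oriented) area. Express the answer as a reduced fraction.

[LVD]:[LCJ] = 2

Choose coordinates S = (0, 0), K = (1, 0), Y = (0, 1).
1. D is the centroid of triangle KSY ⇒ D = (1/3, 1/3)
2. T is where the line through D parallel to YS meets line SK ⇒ T = (1/3, 0)
3. V is the midpoint of SK ⇒ V = (1/2, 0)
4. L is the midpoint of DS ⇒ L = (1/6, 1/6)
5. C lies on line TK with TC:CK = 4:1 ⇒ C = (13/15, 0)
6. J is the midpoint of DV ⇒ J = (5/12, 1/6)
2·[LVD] = 1/12, 2·[LCJ] = 1/24
[LVD]:[LCJ] = 1/12:1/24 = 2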